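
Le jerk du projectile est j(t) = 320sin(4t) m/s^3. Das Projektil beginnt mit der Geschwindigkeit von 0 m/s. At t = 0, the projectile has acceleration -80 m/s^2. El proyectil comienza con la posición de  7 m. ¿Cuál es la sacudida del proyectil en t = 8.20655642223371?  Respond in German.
Wir haben den Ruck j(t) = 320·sin(4·t). Durch Einsetzen von t = 8.20655642223371: j(8.20655642223371) = 315.887344811236.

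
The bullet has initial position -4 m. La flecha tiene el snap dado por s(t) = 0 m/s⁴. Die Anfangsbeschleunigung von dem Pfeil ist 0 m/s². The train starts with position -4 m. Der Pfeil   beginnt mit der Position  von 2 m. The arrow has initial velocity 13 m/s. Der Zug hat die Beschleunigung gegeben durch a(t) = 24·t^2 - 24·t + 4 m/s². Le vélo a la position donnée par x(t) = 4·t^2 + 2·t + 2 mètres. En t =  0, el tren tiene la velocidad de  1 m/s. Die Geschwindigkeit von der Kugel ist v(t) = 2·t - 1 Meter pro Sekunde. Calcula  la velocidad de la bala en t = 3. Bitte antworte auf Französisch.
De l'équation de la vitesse v(t) = 2·t - 1, nous substituons t = 3 pour obtenir v = 5.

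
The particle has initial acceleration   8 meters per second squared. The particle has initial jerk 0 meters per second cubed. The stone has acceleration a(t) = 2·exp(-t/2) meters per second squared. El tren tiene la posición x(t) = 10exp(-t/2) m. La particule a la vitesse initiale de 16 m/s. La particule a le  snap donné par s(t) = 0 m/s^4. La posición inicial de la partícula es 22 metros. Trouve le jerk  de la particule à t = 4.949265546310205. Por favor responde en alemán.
Ausgehend von dem Snap s(t) = 0, nehmen wir 1 Integral. Mit ∫s(t)dt und Anwendung von j(0) = 0, finden wir j(t) = 0. Mit j(t) = 0 und Einsetzen von t = 4.949265546310205, finden wir j = 0.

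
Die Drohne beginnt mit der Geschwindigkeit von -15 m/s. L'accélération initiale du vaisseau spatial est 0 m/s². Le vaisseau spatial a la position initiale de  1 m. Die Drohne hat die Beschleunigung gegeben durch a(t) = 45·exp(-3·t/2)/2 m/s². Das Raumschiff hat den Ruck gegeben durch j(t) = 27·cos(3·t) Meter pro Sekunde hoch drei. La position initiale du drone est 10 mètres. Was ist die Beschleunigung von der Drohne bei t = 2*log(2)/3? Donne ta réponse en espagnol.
De la ecuación de la aceleración a(t) = 45·exp(-3·t/2)/2, sustituimos t = 2*log(2)/3 para obtener a = 45/4.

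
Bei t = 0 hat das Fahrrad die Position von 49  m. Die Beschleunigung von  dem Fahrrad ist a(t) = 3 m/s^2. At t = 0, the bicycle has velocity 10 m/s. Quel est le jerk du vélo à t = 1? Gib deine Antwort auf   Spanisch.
Para resolver esto, necesitamos tomar 1 derivada de nuestra ecuación de la aceleración a(t) = 3. La derivada de la aceleración da la sacudida: j(t) = 0. Tenemos la sacudida j(t) = 0. Sustituyendo t = 1: j(1) = 0.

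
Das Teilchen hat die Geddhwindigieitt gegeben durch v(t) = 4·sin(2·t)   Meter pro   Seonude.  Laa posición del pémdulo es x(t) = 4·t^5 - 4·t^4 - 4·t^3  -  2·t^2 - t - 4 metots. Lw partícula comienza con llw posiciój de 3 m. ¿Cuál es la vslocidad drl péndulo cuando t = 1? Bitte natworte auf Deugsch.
Um dies zu lösen, müssen wir 1 Ableitung unserer Gleichung für die Position x(t) = 4·t^5 - 4·t^4 - 4·t^3 - 2·t^2 - t - 4 nehmen. Mit d/dt von x(t) finden wir v(t) = 20·t^4 - 16·t^3 - 12·t^2 - 4·t - 1. Aus der Gleichung für die Geschwindigkeit v(t) = 20·t^4 - 16·t^3 - 12·t^2 - 4·t - 1, setzen wir t = 1 ein und erhalten v = -13.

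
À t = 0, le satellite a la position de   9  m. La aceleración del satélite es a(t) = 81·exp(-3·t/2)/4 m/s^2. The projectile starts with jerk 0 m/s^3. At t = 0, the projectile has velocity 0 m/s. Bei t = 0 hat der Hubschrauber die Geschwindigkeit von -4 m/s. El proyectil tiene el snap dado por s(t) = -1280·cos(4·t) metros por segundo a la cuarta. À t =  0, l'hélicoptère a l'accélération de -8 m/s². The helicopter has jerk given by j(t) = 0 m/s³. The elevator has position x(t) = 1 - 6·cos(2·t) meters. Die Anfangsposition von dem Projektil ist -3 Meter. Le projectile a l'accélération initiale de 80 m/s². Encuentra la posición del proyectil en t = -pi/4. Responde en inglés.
Starting from snap s(t) = -1280·cos(4·t), we take 4 integrals. Finding the antiderivative of s(t) and using j(0) = 0: j(t) = -320·sin(4·t). Finding the integral of j(t) and using a(0) = 80: a(t) = 80·cos(4·t). Taking ∫a(t)dt and applying v(0) = 0, we find v(t) = 20·sin(4·t). Integrating velocity and using the initial condition x(0) = -3, we get x(t) = 2 - 5·cos(4·t). From the given position equation x(t) = 2 - 5·cos(4·t), we substitute t = -pi/4 to get x = 7.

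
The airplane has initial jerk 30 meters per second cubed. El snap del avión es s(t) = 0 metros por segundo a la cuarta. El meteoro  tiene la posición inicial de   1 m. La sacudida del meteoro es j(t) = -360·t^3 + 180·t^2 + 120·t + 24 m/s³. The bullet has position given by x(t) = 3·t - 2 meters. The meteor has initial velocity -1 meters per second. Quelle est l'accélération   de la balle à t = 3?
Nous devons dériver notre équation de la position x(t) = 3·t - 2 2 fois. En dérivant la position, nous obtenons la vitesse: v(t) = 3. La dérivée de la vitesse donne l'accélération: a(t) = 0. Nous avons l'accélération a(t) = 0. En substituant t = 3: a(3) = 0.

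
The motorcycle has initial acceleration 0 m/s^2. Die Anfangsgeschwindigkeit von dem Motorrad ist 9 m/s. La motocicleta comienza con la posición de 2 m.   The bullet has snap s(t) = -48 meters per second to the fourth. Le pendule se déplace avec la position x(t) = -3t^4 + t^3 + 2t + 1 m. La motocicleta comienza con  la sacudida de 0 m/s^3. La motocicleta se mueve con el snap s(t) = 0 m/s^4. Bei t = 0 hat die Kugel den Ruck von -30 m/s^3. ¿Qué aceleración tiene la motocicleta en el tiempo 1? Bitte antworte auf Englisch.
We need to integrate our snap equation s(t) = 0 2 times. Finding the antiderivative of s(t) and using j(0) = 0: j(t) = 0. Integrating jerk and using the initial condition a(0) = 0, we get a(t) = 0. Using a(t) = 0 and substituting t = 1, we find a = 0.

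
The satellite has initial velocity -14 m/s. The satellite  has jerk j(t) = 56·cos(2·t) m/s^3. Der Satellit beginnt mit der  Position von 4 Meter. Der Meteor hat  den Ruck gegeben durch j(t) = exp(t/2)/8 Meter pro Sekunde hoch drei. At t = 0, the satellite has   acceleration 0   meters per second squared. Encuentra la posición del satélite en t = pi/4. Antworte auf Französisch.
En partant du jerk j(t) = 56·cos(2·t), nous prenons 3 primitives. La primitive du jerk, avec a(0) = 0, donne l'accélération: a(t) = 28·sin(2·t). L'intégrale de l'accélération, avec v(0) = -14, donne la vitesse: v(t) = -14·cos(2·t). En intégrant la vitesse et en utilisant la condition initiale x(0) = 4, nous obtenons x(t) = 4 - 7·sin(2·t). En utilisant x(t) = 4 - 7·sin(2·t) et en substituant t = pi/4, nous trouvons x = -3.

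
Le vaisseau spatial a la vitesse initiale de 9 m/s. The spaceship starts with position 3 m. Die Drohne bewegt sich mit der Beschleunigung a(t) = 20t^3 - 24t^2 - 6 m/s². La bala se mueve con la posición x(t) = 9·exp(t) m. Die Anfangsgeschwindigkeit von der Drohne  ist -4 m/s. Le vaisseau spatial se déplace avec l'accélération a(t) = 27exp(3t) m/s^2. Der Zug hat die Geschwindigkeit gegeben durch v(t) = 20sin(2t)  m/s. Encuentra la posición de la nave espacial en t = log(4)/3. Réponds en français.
Nous devons intégrer notre équation de l'accélération a(t) = 27·exp(3·t) 2 fois. En intégrant l'accélération et en utilisant la condition initiale v(0) = 9, nous obtenons v(t) = 9·exp(3·t). La primitive de la vitesse, avec x(0) = 3, donne la position: x(t) = 3·exp(3·t). En utilisant x(t) = 3·exp(3·t) et en substituant t = log(4)/3, nous trouvons x = 12.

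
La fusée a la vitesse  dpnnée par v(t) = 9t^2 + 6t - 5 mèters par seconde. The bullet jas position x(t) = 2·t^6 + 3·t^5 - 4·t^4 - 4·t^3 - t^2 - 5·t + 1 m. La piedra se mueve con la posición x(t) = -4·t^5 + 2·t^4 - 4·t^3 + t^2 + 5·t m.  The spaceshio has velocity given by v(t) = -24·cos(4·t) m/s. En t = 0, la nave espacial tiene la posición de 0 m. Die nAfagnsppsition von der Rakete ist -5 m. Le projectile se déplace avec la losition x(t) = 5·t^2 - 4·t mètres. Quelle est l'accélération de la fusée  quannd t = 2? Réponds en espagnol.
Partiendo de la velocidad v(t) = 9·t^2 + 6·t - 5, tomamos 1 derivada. Tomando d/dt de v(t), encontramos a(t) = 18·t + 6. De la ecuación de la aceleración a(t) = 18·t + 6, sustituimos t = 2 para obtener a = 42.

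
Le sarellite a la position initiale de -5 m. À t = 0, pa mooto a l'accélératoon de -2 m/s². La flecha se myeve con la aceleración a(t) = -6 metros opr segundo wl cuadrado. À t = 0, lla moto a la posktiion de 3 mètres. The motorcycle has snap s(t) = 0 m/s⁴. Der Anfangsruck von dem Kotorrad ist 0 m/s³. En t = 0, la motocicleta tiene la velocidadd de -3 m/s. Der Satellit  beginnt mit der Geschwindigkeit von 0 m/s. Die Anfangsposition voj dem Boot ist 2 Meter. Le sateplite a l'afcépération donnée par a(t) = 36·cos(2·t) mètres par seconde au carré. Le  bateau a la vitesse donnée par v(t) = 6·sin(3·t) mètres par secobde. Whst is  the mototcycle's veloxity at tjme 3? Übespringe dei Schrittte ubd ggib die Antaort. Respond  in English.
At t = 3, v = -9.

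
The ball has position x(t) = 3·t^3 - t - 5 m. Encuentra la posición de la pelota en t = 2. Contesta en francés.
En utilisant x(t) = 3·t^3 - t - 5 et en substituant t = 2, nous trouvons x = 17.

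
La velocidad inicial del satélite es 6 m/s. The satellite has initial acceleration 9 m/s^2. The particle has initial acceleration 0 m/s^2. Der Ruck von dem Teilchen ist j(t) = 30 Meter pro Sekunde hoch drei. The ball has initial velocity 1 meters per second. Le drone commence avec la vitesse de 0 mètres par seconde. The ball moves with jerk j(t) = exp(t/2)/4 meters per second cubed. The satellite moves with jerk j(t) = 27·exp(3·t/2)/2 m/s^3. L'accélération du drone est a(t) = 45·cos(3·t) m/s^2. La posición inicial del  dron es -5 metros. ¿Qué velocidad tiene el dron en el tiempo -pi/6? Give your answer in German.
Um dies zu lösen, müssen wir 1 Integral unserer Gleichung für die Beschleunigung a(t) = 45·cos(3·t) finden. Mit ∫a(t)dt und Anwendung von v(0) = 0, finden wir v(t) = 15·sin(3·t). Aus der Gleichung für die Geschwindigkeit v(t) = 15·sin(3·t), setzen wir t = -pi/6 ein und erhalten v = -15.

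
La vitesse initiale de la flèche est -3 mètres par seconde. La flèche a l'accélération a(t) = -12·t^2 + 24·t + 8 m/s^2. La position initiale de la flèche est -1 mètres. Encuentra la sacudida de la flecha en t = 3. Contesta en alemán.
Um dies zu lösen, müssen wir 1 Ableitung unserer Gleichung für die Beschleunigung a(t) = -12·t^2 + 24·t + 8 nehmen. Die Ableitung von der Beschleunigung ergibt den Ruck: j(t) = 24 - 24·t. Aus der Gleichung für den Ruck j(t) = 24 - 24·t, setzen wir t = 3 ein und erhalten j = -48.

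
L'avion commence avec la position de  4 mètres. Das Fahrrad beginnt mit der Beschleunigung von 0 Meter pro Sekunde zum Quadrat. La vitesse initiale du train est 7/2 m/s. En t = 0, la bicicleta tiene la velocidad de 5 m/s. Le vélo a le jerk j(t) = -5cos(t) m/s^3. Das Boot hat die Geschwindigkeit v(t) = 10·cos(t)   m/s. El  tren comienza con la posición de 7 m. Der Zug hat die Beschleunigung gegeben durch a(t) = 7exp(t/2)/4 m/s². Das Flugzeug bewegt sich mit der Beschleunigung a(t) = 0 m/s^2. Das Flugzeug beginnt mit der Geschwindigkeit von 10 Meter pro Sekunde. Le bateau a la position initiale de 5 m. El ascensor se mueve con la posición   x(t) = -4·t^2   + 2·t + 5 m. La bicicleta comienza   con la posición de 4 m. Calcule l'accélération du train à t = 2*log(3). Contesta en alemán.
Mit a(t) = 7·exp(t/2)/4 und Einsetzen von t = 2*log(3), finden wir a = 21/4.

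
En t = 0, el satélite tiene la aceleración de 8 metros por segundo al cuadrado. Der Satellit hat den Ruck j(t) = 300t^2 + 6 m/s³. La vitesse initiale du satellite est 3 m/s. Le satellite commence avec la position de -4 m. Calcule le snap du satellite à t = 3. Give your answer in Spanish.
Debemos derivar nuestra ecuación de la sacudida j(t) = 300·t^2 + 6 1 vez. Derivando la sacudida, obtenemos el snap: s(t) = 600·t. Usando s(t) = 600·t y sustituyendo t = 3, encontramos s = 1800.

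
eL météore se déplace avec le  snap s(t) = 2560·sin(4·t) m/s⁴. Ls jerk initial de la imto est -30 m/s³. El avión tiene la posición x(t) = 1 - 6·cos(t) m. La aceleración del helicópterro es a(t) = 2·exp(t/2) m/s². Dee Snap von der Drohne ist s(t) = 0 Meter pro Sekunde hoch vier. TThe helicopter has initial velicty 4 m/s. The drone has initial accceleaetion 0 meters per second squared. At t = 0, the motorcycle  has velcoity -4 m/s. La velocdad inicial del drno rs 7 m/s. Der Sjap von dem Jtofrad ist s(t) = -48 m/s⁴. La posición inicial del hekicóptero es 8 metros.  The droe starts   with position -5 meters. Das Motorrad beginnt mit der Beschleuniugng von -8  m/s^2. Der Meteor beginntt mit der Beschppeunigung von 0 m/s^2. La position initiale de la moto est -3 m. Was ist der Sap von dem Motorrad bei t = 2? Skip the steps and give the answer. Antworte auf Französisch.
La réponse est -48.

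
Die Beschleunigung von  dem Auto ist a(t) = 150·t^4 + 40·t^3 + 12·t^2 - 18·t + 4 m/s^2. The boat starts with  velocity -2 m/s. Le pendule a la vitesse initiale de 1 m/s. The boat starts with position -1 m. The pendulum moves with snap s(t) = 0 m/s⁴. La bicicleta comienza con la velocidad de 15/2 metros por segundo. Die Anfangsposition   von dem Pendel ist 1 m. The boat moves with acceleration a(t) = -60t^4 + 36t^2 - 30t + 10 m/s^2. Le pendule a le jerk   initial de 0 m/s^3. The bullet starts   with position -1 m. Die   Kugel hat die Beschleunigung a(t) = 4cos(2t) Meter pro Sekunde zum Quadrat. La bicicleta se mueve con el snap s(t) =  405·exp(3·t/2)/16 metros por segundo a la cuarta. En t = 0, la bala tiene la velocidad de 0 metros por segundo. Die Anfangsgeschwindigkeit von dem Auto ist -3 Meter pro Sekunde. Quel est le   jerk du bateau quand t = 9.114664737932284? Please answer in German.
Wir müssen unsere Gleichung für die Beschleunigung a(t) = -60·t^4 + 36·t^2 - 30·t + 10 1-mal ableiten. Durch Ableiten von der Beschleunigung erhalten wir den Ruck: j(t) = -240·t^3 + 72·t - 30. Wir haben den Ruck j(t) = -240·t^3 + 72·t - 30. Durch Einsetzen von t = 9.114664737932284: j(9.114664737932284) = -181106.552535782.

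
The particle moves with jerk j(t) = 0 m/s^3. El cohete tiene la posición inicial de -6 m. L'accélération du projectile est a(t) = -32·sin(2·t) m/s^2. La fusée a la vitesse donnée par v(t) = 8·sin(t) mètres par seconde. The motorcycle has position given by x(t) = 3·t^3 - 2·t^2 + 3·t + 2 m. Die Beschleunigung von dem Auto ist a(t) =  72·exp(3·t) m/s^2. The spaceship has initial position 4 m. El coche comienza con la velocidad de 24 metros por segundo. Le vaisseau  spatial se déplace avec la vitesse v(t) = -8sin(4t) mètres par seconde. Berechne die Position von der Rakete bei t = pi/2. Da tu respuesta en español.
Partiendo de la velocidad v(t) = 8·sin(t), tomamos 1 antiderivada. La antiderivada de la velocidad es la posición. Usando x(0) = -6, obtenemos x(t) = 2 - 8·cos(t). Tenemos la posición x(t) = 2 - 8·cos(t). Sustituyendo t = pi/2: x(pi/2) = 2.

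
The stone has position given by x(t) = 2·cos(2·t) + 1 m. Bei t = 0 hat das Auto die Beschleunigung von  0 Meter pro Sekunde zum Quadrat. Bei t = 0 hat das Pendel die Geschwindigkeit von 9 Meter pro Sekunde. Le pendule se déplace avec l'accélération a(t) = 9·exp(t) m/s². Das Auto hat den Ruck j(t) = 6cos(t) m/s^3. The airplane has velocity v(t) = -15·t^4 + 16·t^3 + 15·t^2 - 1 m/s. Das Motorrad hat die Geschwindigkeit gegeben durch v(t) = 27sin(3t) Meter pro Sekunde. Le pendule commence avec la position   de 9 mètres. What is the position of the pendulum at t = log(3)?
We need to integrate our acceleration equation a(t) = 9·exp(t) 2 times. Taking ∫a(t)dt and applying v(0) = 9, we find v(t) = 9·exp(t). The antiderivative of velocity is position. Using x(0) = 9, we get x(t) = 9·exp(t). Using x(t) = 9·exp(t) and substituting t = log(3), we find x = 27.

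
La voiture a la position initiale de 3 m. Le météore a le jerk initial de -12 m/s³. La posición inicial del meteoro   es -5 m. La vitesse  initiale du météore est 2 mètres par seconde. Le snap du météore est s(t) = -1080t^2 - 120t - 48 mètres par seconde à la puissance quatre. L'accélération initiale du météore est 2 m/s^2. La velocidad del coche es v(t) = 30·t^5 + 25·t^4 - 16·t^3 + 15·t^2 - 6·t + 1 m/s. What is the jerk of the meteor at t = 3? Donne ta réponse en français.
Nous devons trouver l'intégrale de notre équation du snap s(t) = -1080·t^2 - 120·t - 48 1 fois. La primitive du snap est le jerk. En utilisant j(0) = -12, nous obtenons j(t) = -360·t^3 - 60·t^2 - 48·t - 12. De l'équation du jerk j(t) = -360·t^3 - 60·t^2 - 48·t - 12, nous substituons t = 3 pour obtenir j = -10416.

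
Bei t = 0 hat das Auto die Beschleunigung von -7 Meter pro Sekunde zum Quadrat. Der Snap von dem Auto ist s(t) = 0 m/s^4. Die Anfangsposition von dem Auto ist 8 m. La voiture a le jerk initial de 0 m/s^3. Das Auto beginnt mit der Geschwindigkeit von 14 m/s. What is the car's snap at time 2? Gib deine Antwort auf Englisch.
From the given snap equation s(t) = 0, we substitute t = 2 to get s = 0.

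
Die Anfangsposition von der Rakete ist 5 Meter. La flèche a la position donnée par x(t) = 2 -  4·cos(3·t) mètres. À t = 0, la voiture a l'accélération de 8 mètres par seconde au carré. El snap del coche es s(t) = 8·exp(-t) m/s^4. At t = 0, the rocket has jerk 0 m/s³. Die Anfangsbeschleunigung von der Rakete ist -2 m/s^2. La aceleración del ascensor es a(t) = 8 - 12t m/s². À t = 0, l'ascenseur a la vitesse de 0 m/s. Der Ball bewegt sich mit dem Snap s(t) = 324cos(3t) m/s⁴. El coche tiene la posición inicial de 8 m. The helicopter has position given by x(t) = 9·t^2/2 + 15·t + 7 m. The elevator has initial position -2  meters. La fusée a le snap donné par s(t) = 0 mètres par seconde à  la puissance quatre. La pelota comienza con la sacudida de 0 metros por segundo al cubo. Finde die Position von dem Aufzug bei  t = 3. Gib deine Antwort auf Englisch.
We must find the integral of our acceleration equation a(t) = 8 - 12·t 2 times. The integral of acceleration, with v(0) = 0, gives velocity: v(t) = 2·t·(4 - 3·t). Taking ∫v(t)dt and applying x(0) = -2, we find x(t) = -2·t^3 + 4·t^2 - 2. We have position x(t) = -2·t^3 + 4·t^2 - 2. Substituting t = 3: x(3) = -20.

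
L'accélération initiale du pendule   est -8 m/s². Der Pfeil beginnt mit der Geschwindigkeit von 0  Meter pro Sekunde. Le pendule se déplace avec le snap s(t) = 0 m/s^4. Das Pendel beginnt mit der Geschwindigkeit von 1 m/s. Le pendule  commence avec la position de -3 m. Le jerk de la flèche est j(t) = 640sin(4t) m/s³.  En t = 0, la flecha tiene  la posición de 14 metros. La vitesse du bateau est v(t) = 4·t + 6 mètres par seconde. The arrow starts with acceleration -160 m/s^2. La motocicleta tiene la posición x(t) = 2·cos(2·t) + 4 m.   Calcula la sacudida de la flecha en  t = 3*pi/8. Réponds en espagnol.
Tenemos la sacudida j(t) = 640·sin(4·t). Sustituyendo t = 3*pi/8: j(3*pi/8) = -640.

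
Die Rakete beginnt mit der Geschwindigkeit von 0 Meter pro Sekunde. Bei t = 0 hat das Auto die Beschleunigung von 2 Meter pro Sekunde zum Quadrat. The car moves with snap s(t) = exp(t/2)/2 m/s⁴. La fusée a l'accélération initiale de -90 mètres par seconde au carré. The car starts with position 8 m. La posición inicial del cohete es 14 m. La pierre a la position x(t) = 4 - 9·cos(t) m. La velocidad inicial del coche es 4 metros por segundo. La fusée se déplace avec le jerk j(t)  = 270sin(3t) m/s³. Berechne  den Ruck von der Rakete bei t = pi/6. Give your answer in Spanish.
Usando j(t) = 270·sin(3·t) y sustituyendo t = pi/6, encontramos j = 270.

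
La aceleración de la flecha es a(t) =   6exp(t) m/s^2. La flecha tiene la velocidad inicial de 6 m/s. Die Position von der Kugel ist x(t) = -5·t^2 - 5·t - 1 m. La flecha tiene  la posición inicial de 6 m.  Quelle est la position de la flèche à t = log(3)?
Nous devons intégrer notre équation de l'accélération a(t) = 6·exp(t) 2 fois. En intégrant l'accélération et en utilisant la condition initiale v(0) = 6, nous obtenons v(t) = 6·exp(t). En prenant ∫v(t)dt et en appliquant x(0) = 6, nous trouvons x(t) = 6·exp(t). Nous avons la position x(t) = 6·exp(t). En substituant t = log(3): x(log(3)) = 18.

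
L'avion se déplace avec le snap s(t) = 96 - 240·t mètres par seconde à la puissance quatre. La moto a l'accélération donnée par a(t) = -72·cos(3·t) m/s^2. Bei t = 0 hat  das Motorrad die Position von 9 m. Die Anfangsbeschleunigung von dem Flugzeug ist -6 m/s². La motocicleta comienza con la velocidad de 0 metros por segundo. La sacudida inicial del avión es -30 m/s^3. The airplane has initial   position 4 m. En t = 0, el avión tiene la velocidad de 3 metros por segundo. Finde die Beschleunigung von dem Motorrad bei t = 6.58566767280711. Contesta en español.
Tenemos la aceleración a(t) = -72·cos(3·t). Sustituyendo t = 6.58566767280711: a(6.58566767280711) = -44.3346677187760.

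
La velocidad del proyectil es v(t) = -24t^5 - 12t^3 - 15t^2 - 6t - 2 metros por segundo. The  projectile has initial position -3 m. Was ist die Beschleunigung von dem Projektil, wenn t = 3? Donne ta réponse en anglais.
Starting from velocity v(t) = -24·t^5 - 12·t^3 - 15·t^2 - 6·t - 2, we take 1 derivative. Taking d/dt of v(t), we find a(t) = -120·t^4 - 36·t^2 - 30·t - 6. Using a(t) = -120·t^4 - 36·t^2 - 30·t - 6 and substituting t = 3, we find a = -10140.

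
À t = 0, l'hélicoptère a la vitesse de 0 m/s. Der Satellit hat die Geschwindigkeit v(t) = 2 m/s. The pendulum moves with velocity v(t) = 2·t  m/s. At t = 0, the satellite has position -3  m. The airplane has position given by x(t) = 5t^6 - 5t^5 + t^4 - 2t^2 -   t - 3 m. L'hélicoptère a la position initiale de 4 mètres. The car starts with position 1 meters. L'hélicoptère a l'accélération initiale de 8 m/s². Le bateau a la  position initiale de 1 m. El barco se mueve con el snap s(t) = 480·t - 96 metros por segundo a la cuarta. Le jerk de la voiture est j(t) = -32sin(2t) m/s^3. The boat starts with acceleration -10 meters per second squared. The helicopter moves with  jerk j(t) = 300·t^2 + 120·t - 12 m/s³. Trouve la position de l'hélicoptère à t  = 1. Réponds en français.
Nous devons intégrer notre équation du jerk j(t) = 300·t^2 + 120·t - 12 3 fois. L'intégrale du jerk, avec a(0) = 8, donne l'accélération: a(t) = 100·t^3 + 60·t^2 - 12·t + 8. La primitive de l'accélération est la vitesse. En utilisant v(0) = 0, nous obtenons v(t) = t·(25·t^3 + 20·t^2 - 6·t + 8). En prenant ∫v(t)dt et en appliquant x(0) = 4, nous trouvons x(t) = 5·t^5 + 5·t^4 - 2·t^3 + 4·t^2 + 4. De l'équation de la position x(t) = 5·t^5 + 5·t^4 - 2·t^3 + 4·t^2 + 4, nous substituons t = 1 pour obtenir x = 16.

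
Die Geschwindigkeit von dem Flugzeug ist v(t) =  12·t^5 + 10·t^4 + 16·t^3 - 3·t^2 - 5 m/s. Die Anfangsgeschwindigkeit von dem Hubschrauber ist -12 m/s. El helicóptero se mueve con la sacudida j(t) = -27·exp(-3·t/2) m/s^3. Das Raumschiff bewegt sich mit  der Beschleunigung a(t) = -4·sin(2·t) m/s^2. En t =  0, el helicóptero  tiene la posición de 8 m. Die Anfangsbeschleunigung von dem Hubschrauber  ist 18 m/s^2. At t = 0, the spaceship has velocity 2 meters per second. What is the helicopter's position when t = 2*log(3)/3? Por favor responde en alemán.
Ausgehend von dem Ruck j(t) = -27·exp(-3·t/2), nehmen wir 3 Integrale. Mit ∫j(t)dt und Anwendung von a(0) = 18, finden wir a(t) = 18·exp(-3·t/2). Durch Integration von der Beschleunigung und Verwendung der Anfangsbedingung v(0) = -12, erhalten wir v(t) = -12·exp(-3·t/2). Die Stammfunktion von der Geschwindigkeit, mit x(0) = 8, ergibt die Position: x(t) = 8·exp(-3·t/2). Aus der Gleichung für die Position x(t) = 8·exp(-3·t/2), setzen wir t = 2*log(3)/3 ein und erhalten x = 8/3.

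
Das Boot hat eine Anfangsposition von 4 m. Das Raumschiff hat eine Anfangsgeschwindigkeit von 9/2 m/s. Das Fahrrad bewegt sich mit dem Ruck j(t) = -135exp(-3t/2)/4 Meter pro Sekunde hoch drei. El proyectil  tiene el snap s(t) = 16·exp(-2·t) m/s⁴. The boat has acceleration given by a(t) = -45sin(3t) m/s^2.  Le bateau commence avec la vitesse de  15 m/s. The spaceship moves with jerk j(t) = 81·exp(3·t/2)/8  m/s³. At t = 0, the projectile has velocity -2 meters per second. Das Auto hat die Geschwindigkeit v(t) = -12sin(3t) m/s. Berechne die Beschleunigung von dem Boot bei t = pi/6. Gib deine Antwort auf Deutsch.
Wir haben die Beschleunigung a(t) = -45·sin(3·t). Durch Einsetzen von t = pi/6: a(pi/6) = -45.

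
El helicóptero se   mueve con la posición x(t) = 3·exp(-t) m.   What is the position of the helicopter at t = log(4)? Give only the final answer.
At t = log(4), x = 3/4.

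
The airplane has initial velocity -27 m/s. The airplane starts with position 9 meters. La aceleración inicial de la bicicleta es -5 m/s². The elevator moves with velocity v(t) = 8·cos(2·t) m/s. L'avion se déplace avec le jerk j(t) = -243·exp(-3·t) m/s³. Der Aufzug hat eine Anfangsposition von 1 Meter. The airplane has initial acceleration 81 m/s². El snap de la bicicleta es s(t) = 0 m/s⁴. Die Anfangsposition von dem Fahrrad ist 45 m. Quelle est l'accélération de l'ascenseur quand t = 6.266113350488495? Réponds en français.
Pour résoudre ceci, nous devons prendre 1 dérivée de notre équation de la vitesse v(t) = 8·cos(2·t). La dérivée de la vitesse donne l'accélération: a(t) = -16·sin(2·t). Nous avons l'accélération a(t) = -16·sin(2·t). En substituant t = 6.266113350488495: a(6.266113350488495) = 0.546196473083133.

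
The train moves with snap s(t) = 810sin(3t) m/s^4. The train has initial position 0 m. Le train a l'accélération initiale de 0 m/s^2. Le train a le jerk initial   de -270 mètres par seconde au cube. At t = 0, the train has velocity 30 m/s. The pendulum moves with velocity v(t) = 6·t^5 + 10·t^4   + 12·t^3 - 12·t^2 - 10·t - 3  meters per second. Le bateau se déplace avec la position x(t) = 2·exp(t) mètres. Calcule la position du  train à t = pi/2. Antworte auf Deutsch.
Wir müssen unsere Gleichung für den Snap s(t) = 810·sin(3·t) 4-mal integrieren. Durch Integration von dem Snap und Verwendung der Anfangsbedingung j(0) = -270, erhalten wir j(t) = -270·cos(3·t). Mit ∫j(t)dt und Anwendung von a(0) = 0, finden wir a(t) = -90·sin(3·t). Mit ∫a(t)dt und Anwendung von v(0) = 30, finden wir v(t) = 30·cos(3·t). Die Stammfunktion von der Geschwindigkeit, mit x(0) = 0, ergibt die Position: x(t) = 10·sin(3·t). Mit x(t) = 10·sin(3·t) und Einsetzen von t = pi/2, finden wir x = -10.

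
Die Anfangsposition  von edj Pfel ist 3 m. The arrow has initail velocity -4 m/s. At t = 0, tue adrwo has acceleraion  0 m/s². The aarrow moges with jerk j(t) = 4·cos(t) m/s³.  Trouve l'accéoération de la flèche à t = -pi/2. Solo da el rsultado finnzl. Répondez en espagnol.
La respuesta es -4.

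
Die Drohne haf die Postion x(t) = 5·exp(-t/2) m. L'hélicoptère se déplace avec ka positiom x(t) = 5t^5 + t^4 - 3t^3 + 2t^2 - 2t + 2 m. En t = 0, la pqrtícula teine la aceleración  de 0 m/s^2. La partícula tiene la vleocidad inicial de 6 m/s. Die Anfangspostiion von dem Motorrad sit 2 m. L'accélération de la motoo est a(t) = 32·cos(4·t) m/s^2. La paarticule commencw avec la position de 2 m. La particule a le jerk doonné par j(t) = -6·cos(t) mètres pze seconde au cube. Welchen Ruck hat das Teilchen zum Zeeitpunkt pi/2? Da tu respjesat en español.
De la ecuación de la sacudida j(t) = -6·cos(t), sustituimos t = pi/2 para obtener j = 0.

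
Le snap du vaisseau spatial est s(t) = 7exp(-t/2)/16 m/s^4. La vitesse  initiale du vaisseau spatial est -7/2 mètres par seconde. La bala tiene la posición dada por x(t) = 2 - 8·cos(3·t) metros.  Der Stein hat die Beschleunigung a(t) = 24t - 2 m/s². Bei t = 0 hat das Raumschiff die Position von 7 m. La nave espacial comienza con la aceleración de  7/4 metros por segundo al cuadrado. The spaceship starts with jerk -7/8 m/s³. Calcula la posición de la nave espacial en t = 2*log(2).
Para resolver esto, necesitamos tomar 4 integrales de nuestra ecuación del snap s(t) = 7·exp(-t/2)/16. Tomando ∫s(t)dt y aplicando j(0) = -7/8, encontramos j(t) = -7·exp(-t/2)/8. Tomando ∫j(t)dt y aplicando a(0) = 7/4, encontramos a(t) = 7·exp(-t/2)/4. La integral de la aceleración, con v(0) = -7/2, da la velocidad: v(t) = -7·exp(-t/2)/2. Integrando la velocidad y usando la condición inicial x(0) = 7, obtenemos x(t) = 7·exp(-t/2). De la ecuación de la posición x(t) = 7·exp(-t/2), sustituimos t = 2*log(2) para obtener x = 7/2.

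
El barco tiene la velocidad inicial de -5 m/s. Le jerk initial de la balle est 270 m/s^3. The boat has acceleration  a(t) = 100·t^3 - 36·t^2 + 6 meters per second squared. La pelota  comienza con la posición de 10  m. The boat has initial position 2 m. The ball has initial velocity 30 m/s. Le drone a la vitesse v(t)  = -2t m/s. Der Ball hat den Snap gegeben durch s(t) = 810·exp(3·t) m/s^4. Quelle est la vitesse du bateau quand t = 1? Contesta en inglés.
We need to integrate our acceleration equation a(t) = 100·t^3 - 36·t^2 + 6 1 time. Finding the integral of a(t) and using v(0) = -5: v(t) = 25·t^4 - 12·t^3 + 6·t - 5. We have velocity v(t) = 25·t^4 - 12·t^3 + 6·t - 5. Substituting t = 1: v(1) = 14.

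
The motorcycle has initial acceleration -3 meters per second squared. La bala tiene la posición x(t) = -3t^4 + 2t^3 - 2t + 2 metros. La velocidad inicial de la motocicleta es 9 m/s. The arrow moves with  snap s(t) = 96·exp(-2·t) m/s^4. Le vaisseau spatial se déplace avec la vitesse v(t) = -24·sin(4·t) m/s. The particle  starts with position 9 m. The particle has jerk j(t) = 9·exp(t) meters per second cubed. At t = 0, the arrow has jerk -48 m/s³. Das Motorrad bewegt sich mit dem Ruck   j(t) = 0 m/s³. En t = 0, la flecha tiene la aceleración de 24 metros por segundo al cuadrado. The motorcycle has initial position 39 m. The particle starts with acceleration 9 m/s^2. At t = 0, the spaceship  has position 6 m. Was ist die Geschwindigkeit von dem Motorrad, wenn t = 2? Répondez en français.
En partant du jerk j(t) = 0, nous prenons 2 primitives. En prenant ∫j(t)dt et en appliquant a(0) = -3, nous trouvons a(t) = -3. L'intégrale de l'accélération, avec v(0) = 9, donne la vitesse: v(t) = 9 - 3·t. Nous avons la vitesse v(t) = 9 - 3·t. En substituant t = 2: v(2) = 3.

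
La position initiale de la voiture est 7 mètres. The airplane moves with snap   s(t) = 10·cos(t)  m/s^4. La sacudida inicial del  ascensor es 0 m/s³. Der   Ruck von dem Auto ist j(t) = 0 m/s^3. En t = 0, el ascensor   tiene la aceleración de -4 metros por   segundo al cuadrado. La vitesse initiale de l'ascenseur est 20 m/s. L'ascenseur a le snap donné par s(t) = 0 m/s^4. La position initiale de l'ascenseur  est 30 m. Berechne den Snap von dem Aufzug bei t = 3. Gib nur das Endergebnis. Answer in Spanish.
En t = 3, s = 0.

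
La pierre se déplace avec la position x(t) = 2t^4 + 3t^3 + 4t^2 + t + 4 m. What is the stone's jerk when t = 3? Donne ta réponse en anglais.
We must differentiate our position equation x(t) = 2·t^4 + 3·t^3 + 4·t^2 + t + 4 3 times. The derivative of position gives velocity: v(t) = 8·t^3 + 9·t^2 + 8·t + 1. Differentiating velocity, we get acceleration: a(t) = 24·t^2 + 18·t + 8. The derivative of acceleration gives jerk: j(t) = 48·t + 18. We have jerk j(t) = 48·t + 18. Substituting t = 3: j(3) = 162.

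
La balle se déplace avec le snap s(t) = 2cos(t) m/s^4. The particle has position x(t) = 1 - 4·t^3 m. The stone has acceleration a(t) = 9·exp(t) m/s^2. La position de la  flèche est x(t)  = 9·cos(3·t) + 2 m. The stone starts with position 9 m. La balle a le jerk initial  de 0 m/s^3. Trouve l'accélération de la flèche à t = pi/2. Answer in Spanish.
Para resolver esto, necesitamos tomar 2 derivadas de nuestra ecuación de la posición x(t) = 9·cos(3·t) + 2. Derivando la posición, obtenemos la velocidad: v(t) = -27·sin(3·t). Derivando la velocidad, obtenemos la aceleración: a(t) = -81·cos(3·t). Tenemos la aceleración a(t) = -81·cos(3·t). Sustituyendo t = pi/2: a(pi/2) = 0.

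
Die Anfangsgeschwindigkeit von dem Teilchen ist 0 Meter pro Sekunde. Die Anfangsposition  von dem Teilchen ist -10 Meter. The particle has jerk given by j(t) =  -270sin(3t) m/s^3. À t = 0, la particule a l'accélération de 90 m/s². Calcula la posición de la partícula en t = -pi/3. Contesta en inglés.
To solve this, we need to take 3 integrals of our jerk equation j(t) = -270·sin(3·t). Taking ∫j(t)dt and applying a(0) = 90, we find a(t) = 90·cos(3·t). Taking ∫a(t)dt and applying v(0) = 0, we find v(t) = 30·sin(3·t). The integral of velocity, with x(0) = -10, gives position: x(t) = -10·cos(3·t). Using x(t) = -10·cos(3·t) and substituting t = -pi/3, we find x = 10.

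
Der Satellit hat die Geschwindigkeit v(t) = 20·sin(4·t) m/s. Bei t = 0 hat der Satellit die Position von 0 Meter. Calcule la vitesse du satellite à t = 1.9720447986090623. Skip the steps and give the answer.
La réponse est 19.9883064082631.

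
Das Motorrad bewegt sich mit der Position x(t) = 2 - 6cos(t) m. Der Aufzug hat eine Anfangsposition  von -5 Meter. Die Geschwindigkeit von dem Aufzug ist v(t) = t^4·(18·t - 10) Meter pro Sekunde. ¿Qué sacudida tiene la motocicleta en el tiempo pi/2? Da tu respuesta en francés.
Nous devons dériver notre équation de la position x(t) = 2 - 6·cos(t) 3 fois. La dérivée de la position donne la vitesse: v(t) = 6·sin(t). La dérivée de la vitesse donne l'accélération: a(t) = 6·cos(t). En dérivant l'accélération, nous obtenons le jerk: j(t) = -6·sin(t). De l'équation du jerk j(t) = -6·sin(t), nous substituons t = pi/2 pour obtenir j = -6.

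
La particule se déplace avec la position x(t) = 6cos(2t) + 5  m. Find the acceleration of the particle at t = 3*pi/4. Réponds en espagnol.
Para resolver esto, necesitamos tomar 2 derivadas de nuestra ecuación de la posición x(t) = 6·cos(2·t) + 5. Derivando la posición, obtenemos la velocidad: v(t) = -12·sin(2·t). Derivando la velocidad, obtenemos la aceleración: a(t) = -24·cos(2·t). Usando a(t) = -24·cos(2·t) y sustituyendo t = 3*pi/4, encontramos a = 0.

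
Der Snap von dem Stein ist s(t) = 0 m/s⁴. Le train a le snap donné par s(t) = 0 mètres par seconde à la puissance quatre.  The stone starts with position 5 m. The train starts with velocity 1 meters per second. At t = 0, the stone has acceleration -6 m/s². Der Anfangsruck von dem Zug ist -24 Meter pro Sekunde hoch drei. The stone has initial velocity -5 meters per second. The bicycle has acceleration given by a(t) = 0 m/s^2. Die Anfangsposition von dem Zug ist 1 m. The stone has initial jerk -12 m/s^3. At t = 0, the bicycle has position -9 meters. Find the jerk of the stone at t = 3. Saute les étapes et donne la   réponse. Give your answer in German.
Der Ruck bei t = 3 ist j = -12.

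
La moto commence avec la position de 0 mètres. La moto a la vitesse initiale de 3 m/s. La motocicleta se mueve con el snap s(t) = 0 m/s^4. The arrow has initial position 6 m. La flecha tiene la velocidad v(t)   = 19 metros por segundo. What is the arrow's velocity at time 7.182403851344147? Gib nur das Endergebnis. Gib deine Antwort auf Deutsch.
v(7.182403851344147) = 19.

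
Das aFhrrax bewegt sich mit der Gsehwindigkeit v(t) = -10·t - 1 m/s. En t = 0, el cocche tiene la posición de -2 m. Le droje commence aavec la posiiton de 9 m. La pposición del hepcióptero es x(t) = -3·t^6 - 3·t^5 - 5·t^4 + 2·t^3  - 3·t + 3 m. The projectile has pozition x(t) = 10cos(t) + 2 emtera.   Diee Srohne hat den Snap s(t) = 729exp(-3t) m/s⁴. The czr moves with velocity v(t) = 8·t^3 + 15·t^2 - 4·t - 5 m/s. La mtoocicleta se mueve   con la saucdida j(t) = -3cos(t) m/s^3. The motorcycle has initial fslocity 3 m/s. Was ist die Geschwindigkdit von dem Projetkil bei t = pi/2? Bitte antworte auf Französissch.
Pour résoudre ceci, nous devons prendre 1 dérivée de notre équation de la position x(t) = 10·cos(t) + 2. En prenant d/dt de x(t), nous trouvons v(t) = -10·sin(t). De l'équation de la vitesse v(t) = -10·sin(t), nous substituons t = pi/2 pour obtenir v = -10.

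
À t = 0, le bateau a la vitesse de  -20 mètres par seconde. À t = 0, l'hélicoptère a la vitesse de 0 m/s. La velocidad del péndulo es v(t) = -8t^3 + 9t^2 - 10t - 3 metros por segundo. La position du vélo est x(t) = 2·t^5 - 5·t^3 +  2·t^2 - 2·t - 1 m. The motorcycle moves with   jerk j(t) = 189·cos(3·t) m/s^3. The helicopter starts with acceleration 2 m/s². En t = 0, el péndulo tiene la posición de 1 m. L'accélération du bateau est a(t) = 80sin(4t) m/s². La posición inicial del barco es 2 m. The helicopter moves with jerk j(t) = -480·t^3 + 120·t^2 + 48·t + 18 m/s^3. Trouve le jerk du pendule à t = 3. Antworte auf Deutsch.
Um dies zu lösen, müssen wir 2 Ableitungen unserer Gleichung für die Geschwindigkeit v(t) = -8·t^3 + 9·t^2 - 10·t - 3 nehmen. Die Ableitung von der Geschwindigkeit ergibt die Beschleunigung: a(t) = -24·t^2 + 18·t - 10. Durch Ableiten von der Beschleunigung erhalten wir den Ruck: j(t) = 18 - 48·t. Mit j(t) = 18 - 48·t und Einsetzen von t = 3, finden wir j = -126.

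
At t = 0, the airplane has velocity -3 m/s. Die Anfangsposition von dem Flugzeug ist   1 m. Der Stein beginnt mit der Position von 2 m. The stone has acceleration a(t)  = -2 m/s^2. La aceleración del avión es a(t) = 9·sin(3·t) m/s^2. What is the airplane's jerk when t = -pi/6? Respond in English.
We must differentiate our acceleration equation a(t) = 9·sin(3·t) 1 time. The derivative of acceleration gives jerk: j(t) = 27·cos(3·t). From the given jerk equation j(t) = 27·cos(3·t), we substitute t = -pi/6 to get j = 0.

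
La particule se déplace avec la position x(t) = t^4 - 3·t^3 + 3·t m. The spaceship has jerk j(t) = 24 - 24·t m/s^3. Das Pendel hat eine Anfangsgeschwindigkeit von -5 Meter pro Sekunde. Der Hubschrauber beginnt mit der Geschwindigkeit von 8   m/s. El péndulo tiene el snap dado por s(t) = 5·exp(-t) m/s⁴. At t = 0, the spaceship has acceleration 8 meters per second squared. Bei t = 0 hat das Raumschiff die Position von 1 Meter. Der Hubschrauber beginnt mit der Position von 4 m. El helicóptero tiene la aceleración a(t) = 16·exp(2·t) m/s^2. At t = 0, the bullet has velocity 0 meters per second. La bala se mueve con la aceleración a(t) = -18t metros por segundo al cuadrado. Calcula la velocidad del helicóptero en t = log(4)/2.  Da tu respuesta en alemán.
Wir müssen die Stammfunktion unserer Gleichung für die Beschleunigung a(t) = 16·exp(2·t) 1-mal finden. Das Integral von der Beschleunigung, mit v(0) = 8, ergibt die Geschwindigkeit: v(t) = 8·exp(2·t). Mit v(t) = 8·exp(2·t) und Einsetzen von t = log(4)/2, finden wir v = 32.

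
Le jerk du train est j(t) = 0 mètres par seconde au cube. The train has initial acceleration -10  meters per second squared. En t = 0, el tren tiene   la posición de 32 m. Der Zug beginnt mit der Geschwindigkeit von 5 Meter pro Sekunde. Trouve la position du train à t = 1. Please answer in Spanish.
Debemos encontrar la antiderivada de nuestra ecuación de la sacudida j(t) = 0 3 veces. La integral de la sacudida es la aceleración. Usando a(0) = -10, obtenemos a(t) = -10. La integral de la aceleración es la velocidad. Usando v(0) = 5, obtenemos v(t) = 5 - 10·t. La antiderivada de la velocidad, con x(0) = 32, da la posición: x(t) = -5·t^2 + 5·t + 32. Usando x(t) = -5·t^2 + 5·t + 32 y sustituyendo t = 1, encontramos x = 32.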